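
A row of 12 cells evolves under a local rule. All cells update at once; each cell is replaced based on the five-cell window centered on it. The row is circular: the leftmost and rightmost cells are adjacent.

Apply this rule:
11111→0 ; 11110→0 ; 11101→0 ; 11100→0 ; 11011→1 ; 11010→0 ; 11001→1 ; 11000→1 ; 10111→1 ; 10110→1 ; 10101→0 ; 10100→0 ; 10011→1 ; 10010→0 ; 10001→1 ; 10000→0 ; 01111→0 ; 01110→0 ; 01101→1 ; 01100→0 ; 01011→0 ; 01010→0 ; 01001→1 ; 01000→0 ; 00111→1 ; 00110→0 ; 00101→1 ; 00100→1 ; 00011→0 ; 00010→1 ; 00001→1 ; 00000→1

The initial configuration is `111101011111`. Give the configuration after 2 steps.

000000010000
111111110011

111111110011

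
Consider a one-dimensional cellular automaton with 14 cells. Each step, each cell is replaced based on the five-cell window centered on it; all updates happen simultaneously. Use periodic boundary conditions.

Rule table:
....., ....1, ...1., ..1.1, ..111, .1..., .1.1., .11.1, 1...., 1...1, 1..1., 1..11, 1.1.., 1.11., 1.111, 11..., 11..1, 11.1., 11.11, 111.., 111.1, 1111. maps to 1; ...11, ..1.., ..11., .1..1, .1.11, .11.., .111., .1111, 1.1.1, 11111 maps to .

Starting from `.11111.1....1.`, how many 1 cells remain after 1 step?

11..11111111..
count of 1: 10

10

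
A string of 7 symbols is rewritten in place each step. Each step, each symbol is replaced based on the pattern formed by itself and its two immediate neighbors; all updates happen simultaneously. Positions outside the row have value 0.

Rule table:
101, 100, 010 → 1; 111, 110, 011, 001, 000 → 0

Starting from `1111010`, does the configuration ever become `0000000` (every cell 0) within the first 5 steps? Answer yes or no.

yes

0000111
0000000
all cells are 0 at step 2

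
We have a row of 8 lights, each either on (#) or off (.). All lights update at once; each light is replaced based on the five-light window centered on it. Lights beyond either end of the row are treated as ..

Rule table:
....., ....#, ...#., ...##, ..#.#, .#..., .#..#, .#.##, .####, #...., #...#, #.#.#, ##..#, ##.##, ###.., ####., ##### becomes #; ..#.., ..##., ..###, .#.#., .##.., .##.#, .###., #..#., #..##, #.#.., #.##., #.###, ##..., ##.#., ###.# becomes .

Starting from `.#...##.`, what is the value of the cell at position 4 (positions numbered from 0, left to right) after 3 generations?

#

#.###...
##..#.##
..#.##..
position 4 holds #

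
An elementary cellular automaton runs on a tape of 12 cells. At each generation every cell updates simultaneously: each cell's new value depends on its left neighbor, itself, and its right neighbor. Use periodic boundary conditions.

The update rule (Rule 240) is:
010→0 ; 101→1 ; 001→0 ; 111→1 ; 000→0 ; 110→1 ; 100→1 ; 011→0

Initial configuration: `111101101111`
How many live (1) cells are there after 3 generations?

generation 1: 111110110111
generation 2: 111111011011
generation 3: 111111101101
count of 1: 10

10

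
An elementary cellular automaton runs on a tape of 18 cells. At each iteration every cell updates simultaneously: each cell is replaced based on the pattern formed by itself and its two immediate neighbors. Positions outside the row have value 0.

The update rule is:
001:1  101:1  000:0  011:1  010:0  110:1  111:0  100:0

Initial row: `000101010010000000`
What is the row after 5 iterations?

001010100100000000
010101001000000000
101010010000000000
010100100000000000
101001000000000000

101001000000000000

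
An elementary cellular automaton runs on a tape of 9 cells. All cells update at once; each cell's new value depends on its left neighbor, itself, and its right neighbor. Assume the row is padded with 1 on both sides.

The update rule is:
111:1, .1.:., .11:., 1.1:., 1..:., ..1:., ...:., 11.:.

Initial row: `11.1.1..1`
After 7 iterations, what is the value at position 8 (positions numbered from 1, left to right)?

.

1........
.........
.........  (fixed point — unchanged through iteration 7)
position 8 holds .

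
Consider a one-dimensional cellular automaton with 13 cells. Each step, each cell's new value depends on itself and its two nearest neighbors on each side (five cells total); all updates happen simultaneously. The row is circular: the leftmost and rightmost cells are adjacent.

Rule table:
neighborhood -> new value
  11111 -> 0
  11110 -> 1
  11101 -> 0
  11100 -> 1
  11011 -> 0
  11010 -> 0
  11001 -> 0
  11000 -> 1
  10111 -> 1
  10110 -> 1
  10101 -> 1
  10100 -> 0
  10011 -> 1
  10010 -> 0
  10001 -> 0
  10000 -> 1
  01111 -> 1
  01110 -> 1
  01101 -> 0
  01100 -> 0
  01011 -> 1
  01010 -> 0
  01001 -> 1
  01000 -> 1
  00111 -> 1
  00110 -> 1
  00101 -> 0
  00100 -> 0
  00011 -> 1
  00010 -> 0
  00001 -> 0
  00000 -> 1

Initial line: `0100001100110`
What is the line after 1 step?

0011011001100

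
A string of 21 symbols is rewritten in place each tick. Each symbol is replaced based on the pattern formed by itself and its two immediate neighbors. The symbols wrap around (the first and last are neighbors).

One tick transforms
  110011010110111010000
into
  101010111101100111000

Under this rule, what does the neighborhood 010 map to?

1

At position 7 the neighborhood is 010; the next row has 1 there.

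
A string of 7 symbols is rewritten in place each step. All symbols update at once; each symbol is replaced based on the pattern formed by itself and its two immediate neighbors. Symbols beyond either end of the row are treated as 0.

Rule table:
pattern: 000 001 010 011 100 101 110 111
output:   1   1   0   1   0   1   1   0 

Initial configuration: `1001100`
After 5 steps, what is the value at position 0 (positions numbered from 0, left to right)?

1

0011101
1110110
1011110
0110010
1110100
position 0 holds 1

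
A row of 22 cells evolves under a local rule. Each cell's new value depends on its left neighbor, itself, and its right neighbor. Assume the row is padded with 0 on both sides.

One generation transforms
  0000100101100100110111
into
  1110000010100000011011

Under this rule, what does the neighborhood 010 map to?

At position 4 the neighborhood is 010; the next row has 0 there.

0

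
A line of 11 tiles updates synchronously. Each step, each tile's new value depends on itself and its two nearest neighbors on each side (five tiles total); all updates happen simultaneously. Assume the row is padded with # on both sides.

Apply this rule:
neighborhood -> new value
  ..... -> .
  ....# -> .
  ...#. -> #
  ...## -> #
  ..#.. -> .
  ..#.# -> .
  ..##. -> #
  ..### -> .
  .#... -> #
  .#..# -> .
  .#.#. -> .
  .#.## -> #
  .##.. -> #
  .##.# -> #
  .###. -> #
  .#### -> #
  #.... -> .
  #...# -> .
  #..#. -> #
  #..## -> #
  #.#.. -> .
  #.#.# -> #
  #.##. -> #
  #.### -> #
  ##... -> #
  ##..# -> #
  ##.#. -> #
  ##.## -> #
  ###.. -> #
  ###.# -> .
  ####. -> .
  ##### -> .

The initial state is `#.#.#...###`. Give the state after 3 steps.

step 1: .##..#.#.#.
step 2: #####..#.##
step 3: ....###.###

....###.###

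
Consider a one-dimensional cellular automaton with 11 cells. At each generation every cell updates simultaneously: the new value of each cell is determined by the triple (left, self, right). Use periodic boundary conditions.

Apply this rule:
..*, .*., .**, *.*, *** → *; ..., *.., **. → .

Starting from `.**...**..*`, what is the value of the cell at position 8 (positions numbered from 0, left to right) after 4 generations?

**...**..**
*...**..***
...**..****
..**..****.
position 8 holds *

*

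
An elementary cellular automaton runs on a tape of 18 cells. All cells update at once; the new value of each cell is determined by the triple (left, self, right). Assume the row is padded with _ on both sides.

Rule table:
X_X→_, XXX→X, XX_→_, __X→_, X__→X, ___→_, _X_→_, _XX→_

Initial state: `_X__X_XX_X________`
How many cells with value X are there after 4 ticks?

2

tick 1: __X_______X_______
tick 2: ___X_______X______
tick 3: ____X_______X_____
tick 4: _____X_______X____
count of X: 2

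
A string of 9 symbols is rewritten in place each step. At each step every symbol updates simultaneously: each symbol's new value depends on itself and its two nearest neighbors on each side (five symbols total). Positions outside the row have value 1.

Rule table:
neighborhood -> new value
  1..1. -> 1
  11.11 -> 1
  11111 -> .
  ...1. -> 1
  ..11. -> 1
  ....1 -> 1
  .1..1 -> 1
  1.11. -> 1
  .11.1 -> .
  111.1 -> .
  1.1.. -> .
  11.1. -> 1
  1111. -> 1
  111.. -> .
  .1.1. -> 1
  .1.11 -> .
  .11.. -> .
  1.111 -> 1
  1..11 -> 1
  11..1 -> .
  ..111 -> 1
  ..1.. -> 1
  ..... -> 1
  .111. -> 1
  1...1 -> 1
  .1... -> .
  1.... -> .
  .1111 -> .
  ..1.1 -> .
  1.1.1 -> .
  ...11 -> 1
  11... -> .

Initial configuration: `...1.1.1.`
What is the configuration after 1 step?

.11.1.1..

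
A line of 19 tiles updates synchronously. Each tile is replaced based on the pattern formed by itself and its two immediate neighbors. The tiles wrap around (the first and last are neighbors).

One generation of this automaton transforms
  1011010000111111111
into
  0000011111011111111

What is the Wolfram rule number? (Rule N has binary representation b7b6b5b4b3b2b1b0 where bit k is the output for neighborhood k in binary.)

position 11: 111 → 1  (bit 7 = 1)
position 0: 110 → 0  (bit 6 = 0)
position 1: 101 → 0  (bit 5 = 0)
position 6: 100 → 1  (bit 4 = 1)
position 2: 011 → 0  (bit 3 = 0)
position 5: 010 → 1  (bit 2 = 1)
position 9: 001 → 1  (bit 1 = 1)
position 7: 000 → 1  (bit 0 = 1)
bits b7..b0 = 10010111 = 151

151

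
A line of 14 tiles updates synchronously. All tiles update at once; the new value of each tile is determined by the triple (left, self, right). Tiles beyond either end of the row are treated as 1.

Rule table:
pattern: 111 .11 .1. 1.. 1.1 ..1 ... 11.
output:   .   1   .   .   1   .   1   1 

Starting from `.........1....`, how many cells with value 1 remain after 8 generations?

generation 1: .1111111...11.
generation 2: 11.....1.1.111
generation 3: .1.111..1.11..
generation 4: 1.11.1...111..
generation 5: 11111..1.1.1..
generation 6: ....1...1.1...
generation 7: .11...1..1..1.
generation 8: 111.1........1
count of 1: 5

5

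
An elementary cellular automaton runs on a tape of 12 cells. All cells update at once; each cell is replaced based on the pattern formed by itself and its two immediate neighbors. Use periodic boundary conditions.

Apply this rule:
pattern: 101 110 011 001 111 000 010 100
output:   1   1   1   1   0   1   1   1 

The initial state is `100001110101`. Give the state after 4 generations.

generation 1: 111111011111
generation 2: 000001110000
generation 3: 111111011111  (repeats generation 1; period 2)
generation 4: 000001110000

000001110000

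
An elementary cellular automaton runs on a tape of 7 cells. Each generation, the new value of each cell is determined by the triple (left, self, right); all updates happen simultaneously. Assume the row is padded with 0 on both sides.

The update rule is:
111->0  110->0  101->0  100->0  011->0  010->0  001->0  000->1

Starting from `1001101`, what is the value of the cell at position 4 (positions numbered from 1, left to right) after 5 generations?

0000000
1111111
0000000  (repeats generation 1; period 2)
generation 5: 0000000
position 4 holds 0

0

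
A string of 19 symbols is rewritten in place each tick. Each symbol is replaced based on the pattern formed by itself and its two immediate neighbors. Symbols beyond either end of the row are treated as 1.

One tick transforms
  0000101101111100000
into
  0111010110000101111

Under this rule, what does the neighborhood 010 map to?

0

At position 4 the neighborhood is 010; the next row has 0 there.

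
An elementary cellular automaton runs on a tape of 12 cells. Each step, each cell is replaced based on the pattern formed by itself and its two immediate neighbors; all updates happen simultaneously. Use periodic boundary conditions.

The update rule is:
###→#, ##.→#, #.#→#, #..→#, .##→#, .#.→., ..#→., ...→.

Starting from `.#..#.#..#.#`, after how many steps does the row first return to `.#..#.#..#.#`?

12

step 1: #.#..#.#..#.
step 2: .#.#..#.#..#
step 3: #.#.#..#.#..
step 4: .#.#.#..#.#.
step 5: ..#.#.#..#.#
step 6: #..#.#.#..#.
step 7: .#..#.#.#..#
step 8: #.#..#.#.#..
step 9: .#.#..#.#.#.
step 10: ..#.#..#.#.#
step 11: #..#.#..#.#.
step 12: .#..#.#..#.#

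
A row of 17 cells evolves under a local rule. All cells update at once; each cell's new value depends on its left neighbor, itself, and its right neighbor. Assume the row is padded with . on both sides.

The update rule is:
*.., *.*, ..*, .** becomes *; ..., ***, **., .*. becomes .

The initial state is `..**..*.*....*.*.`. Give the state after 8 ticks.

*.*.**.*.*.*.*.*.

.**.**.*.*..*.*.*
**.**.*.*.**.*.*.
*.**.*.*.**.*.*.*
.**.*.*.**.*.*.*.
**.*.*.**.*.*.*.*
*.*.*.**.*.*.*.*.
.*.*.**.*.*.*.*.*
*.*.**.*.*.*.*.*.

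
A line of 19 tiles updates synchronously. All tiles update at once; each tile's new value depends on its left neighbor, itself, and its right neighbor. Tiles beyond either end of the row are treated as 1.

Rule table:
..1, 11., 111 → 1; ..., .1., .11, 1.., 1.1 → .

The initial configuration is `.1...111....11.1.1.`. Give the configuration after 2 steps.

...1...1..1.......1

....1.11...1.1.....
...1...1..1.......1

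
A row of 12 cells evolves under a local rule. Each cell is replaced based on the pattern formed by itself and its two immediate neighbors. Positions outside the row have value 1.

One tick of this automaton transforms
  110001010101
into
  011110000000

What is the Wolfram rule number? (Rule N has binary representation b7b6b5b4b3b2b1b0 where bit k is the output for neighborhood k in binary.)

83

position 0: 111 → 0  (bit 7 = 0)
position 1: 110 → 1  (bit 6 = 1)
position 6: 101 → 0  (bit 5 = 0)
position 2: 100 → 1  (bit 4 = 1)
position 11: 011 → 0  (bit 3 = 0)
position 5: 010 → 0  (bit 2 = 0)
position 4: 001 → 1  (bit 1 = 1)
position 3: 000 → 1  (bit 0 = 1)
bits b7..b0 = 01010011 = 83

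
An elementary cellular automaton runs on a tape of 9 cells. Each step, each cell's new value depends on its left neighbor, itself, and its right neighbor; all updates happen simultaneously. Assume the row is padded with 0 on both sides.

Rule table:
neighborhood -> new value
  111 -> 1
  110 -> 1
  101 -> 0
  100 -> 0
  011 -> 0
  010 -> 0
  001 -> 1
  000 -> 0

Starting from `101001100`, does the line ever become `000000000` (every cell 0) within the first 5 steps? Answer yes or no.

no

000010100
000100000
001000000
010000000
100000000
step 5 is 100000000, still not uniform 0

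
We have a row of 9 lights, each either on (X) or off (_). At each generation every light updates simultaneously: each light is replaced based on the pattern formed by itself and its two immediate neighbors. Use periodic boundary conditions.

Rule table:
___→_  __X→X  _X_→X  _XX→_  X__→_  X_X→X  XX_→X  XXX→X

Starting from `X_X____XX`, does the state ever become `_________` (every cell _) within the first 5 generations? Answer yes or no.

XXX___X_X
XXX__XXX_
_XX_X_XXX
X_XXXX_XX
XX_XXXX_X
generation 5 is XX_XXXX_X, still not uniform _

no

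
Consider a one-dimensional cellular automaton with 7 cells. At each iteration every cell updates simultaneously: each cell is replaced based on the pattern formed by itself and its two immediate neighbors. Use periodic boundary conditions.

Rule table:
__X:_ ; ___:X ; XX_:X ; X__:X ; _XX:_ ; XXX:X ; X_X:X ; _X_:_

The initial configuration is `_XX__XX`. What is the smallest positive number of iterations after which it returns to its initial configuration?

X_XX__X
XX_XX__
_XX_XX_
__XX_XX
X__XX_X
XX__XX_
_XX__XX

7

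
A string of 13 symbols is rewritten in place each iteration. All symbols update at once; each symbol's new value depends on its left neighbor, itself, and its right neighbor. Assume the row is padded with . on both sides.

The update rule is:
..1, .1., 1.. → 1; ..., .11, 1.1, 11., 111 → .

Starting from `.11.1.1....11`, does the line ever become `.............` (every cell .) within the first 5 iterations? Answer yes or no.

1...1.11..1..
11.11...1111.
.....1.1....1
....11.11..11
...1.....11..
iteration 5 is ...1.....11.., still not uniform .

no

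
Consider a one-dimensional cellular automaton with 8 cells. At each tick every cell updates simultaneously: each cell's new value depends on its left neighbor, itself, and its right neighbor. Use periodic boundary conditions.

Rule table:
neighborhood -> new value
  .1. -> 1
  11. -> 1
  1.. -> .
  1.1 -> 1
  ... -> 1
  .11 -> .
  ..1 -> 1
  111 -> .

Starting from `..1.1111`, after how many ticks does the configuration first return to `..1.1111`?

.111...1
1..1.111
1.111...
11..1.11
.1.111..
111..1.1
..1.111.
1111..1.
...1.111
.1111..1
1...1.11
1.1111..
11...1.1
.1.1111.
111...1.
..1.1111

16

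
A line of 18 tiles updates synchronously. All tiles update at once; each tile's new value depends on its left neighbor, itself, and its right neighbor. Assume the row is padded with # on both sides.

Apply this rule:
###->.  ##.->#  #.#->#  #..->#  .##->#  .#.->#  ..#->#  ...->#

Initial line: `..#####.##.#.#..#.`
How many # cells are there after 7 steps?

15

step 1: ###...############
step 2: ..#####...........
step 3: ###...############  (repeats step 1; period 2)
step 7: ###...############
count of #: 15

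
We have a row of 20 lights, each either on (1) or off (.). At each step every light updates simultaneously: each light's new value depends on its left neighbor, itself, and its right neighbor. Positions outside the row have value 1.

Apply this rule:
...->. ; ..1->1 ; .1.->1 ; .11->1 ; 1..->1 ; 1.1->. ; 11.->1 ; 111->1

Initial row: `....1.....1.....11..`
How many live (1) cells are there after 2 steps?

1..111...111...11111
1111111.11111.111111
count of 1: 18

18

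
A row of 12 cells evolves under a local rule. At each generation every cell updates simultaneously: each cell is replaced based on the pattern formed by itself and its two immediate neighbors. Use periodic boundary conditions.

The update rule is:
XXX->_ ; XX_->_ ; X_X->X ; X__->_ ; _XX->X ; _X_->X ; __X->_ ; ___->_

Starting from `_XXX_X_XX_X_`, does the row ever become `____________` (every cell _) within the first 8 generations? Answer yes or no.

_X__XXXX_XX_
_X__X___XX__
_X__X___X___
_X__X___X___  (fixed point — unchanged through generation 8)
generation 8 is _X__X___X___, still not uniform _

no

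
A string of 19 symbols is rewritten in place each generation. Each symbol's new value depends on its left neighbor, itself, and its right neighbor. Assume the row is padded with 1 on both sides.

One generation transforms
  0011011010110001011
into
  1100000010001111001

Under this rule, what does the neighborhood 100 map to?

At position 0 the neighborhood is 100; the next row has 1 there.

1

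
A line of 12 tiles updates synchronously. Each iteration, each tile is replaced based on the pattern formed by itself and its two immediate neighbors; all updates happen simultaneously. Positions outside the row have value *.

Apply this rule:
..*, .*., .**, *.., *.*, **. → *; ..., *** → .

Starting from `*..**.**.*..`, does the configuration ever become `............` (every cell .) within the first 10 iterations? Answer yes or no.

yes

iteration 1: ************
iteration 2: ............
all cells are . at iteration 2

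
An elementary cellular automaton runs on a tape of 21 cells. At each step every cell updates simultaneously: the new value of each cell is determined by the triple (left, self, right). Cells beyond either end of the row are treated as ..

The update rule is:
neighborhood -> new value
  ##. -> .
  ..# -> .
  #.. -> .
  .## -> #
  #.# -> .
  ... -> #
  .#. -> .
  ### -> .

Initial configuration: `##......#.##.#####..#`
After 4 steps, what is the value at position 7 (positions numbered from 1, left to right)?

.

#..####...#..#.......
...#....#......######
##...##...####.#.....
#..#.#..#.#......####
position 7 holds .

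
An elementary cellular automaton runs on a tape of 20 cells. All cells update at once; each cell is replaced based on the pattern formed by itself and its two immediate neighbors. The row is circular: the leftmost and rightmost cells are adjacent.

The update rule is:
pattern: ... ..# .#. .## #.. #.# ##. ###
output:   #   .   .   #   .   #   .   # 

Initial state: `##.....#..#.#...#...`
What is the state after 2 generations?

...##..###......#..#

generation 1: #..###.....#..#...#.
generation 2: ...##..###......#..#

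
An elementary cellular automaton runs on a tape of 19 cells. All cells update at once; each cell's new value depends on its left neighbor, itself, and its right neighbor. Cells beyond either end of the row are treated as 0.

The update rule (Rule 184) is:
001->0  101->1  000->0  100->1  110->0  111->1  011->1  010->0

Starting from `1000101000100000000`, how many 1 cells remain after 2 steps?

4

step 1: 0100010100010000000
step 2: 0010001010001000000
count of 1: 4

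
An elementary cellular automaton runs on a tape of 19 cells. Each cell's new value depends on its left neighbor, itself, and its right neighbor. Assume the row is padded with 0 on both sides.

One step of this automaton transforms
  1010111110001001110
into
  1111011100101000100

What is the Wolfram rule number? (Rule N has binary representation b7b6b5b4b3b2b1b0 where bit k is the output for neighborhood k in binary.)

165

position 5: 111 → 1  (bit 7 = 1)
position 8: 110 → 0  (bit 6 = 0)
position 1: 101 → 1  (bit 5 = 1)
position 9: 100 → 0  (bit 4 = 0)
position 4: 011 → 0  (bit 3 = 0)
position 0: 010 → 1  (bit 2 = 1)
position 11: 001 → 0  (bit 1 = 0)
position 10: 000 → 1  (bit 0 = 1)
bits b7..b0 = 10100101 = 165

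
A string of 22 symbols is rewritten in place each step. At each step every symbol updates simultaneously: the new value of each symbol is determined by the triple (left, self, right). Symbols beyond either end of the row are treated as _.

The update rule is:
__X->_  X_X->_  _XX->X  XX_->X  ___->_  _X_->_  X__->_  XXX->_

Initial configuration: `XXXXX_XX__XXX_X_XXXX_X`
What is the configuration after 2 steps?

______XX______________

X___X_XX__X_X___X__X__
______XX______________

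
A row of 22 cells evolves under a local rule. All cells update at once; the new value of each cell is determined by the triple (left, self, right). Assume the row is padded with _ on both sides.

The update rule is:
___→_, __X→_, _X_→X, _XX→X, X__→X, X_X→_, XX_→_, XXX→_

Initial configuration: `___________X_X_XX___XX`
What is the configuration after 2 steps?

___________X_X_X_XX_XX

___________X_X_X_X__X_
___________X_X_X_XX_XX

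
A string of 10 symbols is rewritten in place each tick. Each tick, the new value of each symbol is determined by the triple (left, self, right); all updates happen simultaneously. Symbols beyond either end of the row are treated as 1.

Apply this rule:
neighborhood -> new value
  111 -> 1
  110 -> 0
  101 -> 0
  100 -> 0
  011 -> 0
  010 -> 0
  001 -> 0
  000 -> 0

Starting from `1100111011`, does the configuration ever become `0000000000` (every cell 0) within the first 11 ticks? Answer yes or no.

yes

1000010001
0000000000
all cells are 0 at tick 2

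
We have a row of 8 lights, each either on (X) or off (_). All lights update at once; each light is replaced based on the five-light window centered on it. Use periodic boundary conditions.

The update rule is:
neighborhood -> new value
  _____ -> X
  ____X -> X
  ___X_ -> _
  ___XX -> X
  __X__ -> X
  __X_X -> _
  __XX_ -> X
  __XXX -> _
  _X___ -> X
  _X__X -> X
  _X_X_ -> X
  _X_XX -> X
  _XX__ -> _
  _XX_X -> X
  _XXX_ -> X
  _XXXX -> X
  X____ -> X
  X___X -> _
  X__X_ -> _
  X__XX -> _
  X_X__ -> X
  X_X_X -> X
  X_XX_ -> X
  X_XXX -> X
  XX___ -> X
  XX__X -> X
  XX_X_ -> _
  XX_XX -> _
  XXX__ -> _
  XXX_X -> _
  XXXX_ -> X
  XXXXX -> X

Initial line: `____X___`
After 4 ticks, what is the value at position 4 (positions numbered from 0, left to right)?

tick 1: XXX_XXXX
tick 2: XX__XXXX
tick 3: X_X__XXX
tick 4: __XX__XX
position 4 holds _

_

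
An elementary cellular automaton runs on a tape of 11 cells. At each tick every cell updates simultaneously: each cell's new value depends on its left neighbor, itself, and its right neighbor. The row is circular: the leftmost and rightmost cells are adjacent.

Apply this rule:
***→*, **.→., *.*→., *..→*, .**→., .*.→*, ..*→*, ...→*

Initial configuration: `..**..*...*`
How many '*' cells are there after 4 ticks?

tick 1: **..*******
tick 2: *.**.******
tick 3: ......*****
tick 4: ******.***.
count of *: 9

9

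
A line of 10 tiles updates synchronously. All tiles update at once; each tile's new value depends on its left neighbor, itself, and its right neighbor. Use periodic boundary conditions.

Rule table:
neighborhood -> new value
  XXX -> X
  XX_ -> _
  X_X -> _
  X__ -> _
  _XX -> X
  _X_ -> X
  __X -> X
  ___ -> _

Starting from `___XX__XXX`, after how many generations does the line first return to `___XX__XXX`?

10

generation 1: __XX__XXX_
generation 2: _XX__XXX__
generation 3: XX__XXX___
generation 4: X__XXX___X
generation 5: __XXX___XX
generation 6: _XXX___XX_
generation 7: XXX___XX__
generation 8: XX___XX__X
generation 9: X___XX__XX
generation 10: ___XX__XXX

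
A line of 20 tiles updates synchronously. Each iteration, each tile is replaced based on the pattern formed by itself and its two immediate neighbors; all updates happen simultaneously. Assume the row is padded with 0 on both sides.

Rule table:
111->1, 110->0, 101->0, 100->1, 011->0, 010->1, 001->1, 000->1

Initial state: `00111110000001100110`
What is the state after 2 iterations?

00001000111101100111

11011101111110011001
00001000111101100111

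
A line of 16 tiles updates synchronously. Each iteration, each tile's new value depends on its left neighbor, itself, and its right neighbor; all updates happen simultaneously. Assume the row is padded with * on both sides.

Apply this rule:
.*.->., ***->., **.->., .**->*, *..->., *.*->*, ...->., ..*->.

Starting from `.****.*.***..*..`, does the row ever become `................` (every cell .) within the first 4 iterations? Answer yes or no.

yes

**...*.**.......
......**........
......*.........
................
all cells are . at iteration 4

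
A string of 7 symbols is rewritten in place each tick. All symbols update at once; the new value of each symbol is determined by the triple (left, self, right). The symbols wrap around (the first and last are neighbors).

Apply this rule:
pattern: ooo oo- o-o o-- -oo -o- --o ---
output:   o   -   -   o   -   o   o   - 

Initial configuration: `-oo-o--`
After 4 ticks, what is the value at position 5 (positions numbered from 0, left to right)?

-

o---oo-
oo-o---
---oo-o
o-o---o
position 5 holds -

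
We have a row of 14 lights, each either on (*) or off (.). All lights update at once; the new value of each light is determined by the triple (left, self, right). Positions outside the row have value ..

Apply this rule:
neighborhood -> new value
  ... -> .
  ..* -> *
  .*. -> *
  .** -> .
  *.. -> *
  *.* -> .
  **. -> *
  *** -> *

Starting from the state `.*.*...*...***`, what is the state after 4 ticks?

.******.*..***

tick 1: **.**.***.*.**
tick 2: .*..*..**.*..*
tick 3: *******.*.****
tick 4: .******.*..***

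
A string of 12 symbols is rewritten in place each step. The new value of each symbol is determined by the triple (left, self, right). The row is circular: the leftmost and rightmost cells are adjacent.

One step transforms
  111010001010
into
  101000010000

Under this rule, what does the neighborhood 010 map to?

At position 4 the neighborhood is 010; the next row has 0 there.

0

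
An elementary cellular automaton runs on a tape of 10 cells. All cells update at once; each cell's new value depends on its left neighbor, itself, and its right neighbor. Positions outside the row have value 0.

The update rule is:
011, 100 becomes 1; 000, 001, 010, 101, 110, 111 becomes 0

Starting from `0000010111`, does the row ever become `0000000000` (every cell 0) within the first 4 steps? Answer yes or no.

yes

0000000100
0000000010
0000000001
0000000000
all cells are 0 at step 4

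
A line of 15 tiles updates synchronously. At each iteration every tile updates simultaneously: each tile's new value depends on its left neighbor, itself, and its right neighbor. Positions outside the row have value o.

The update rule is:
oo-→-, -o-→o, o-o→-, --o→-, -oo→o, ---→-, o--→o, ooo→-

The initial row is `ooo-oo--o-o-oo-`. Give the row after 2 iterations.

----o-o-o-o-o--
o---o-o-o-o-oo-

o---o-o-o-o-oo-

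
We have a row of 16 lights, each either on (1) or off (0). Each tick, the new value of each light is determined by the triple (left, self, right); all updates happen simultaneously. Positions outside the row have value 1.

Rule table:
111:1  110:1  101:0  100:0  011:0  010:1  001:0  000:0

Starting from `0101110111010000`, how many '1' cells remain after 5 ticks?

tick 1: 0100110011010000
tick 2: 0100010001010000
tick 3: 0100010001010000  (fixed point — unchanged through tick 5)
count of 1: 4

4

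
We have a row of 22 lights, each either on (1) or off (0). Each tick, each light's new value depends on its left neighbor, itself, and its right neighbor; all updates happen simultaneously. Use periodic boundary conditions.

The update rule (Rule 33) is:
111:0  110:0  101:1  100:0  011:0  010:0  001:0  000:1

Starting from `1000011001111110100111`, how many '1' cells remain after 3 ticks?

tick 1: 0011000000000001000000
tick 2: 1000011111111100011111
tick 3: 0011000000000001000000
count of 1: 3

3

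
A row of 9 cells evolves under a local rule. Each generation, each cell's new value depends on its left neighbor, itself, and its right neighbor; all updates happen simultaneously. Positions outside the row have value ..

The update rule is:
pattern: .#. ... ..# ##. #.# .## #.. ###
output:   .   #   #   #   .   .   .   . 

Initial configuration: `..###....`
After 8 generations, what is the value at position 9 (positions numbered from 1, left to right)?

.

##..#.###
.#.#....#
#....###.
..###..#.
##..#.#..
.#.#....#  (repeats generation 2; period 4)
generation 8: ..###..#.
position 9 holds .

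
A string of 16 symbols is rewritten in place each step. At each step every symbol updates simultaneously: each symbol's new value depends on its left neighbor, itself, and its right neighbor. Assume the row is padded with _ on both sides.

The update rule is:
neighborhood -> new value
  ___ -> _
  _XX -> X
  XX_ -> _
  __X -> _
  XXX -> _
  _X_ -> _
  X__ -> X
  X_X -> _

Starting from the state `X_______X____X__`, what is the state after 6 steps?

______X_______X_

_X_______X____X_
__X_______X____X
___X_______X____
____X_______X___
_____X_______X__
______X_______X_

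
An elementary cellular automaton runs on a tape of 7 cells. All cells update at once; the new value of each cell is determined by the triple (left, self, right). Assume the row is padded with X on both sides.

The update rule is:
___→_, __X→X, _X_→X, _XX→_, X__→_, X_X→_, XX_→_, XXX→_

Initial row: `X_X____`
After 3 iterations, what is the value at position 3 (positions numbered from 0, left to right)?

_

__X___X
_XX__X_
____XX_
position 3 holds _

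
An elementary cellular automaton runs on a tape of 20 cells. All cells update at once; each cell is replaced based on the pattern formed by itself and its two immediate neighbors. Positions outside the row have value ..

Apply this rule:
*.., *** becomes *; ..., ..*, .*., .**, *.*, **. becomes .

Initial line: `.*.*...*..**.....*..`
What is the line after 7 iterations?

iteration 1: ....*...*...*.....*.
iteration 2: .....*...*...*.....*
iteration 3: ......*...*...*.....
iteration 4: .......*...*...*....
iteration 5: ........*...*...*...
iteration 6: .........*...*...*..
iteration 7: ..........*...*...*.

..........*...*...*.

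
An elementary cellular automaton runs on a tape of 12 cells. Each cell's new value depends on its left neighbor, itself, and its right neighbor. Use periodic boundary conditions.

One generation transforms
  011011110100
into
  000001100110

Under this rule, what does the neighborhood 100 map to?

At position 10 the neighborhood is 100; the next row has 1 there.

1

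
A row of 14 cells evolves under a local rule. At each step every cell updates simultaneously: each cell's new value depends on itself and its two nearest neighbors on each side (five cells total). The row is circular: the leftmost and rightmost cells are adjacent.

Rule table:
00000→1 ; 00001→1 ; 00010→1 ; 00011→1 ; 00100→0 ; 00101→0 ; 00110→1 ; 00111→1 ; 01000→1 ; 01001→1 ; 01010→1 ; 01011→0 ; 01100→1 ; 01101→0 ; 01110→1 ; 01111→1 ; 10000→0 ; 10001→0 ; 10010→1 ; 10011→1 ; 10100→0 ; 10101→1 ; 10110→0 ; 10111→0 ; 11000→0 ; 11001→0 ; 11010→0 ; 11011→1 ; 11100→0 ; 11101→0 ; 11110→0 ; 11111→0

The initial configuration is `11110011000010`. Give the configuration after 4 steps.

00101011110010

01000111001100
10101110011100
01100100111001
00101011110010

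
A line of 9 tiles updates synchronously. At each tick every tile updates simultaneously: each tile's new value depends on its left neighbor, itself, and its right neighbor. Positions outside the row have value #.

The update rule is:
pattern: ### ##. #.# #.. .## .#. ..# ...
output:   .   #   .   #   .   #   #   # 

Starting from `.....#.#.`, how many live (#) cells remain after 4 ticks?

2

######.#.
.....#.#.  (repeats tick 0; period 2)
tick 4: .....#.#.
count of #: 2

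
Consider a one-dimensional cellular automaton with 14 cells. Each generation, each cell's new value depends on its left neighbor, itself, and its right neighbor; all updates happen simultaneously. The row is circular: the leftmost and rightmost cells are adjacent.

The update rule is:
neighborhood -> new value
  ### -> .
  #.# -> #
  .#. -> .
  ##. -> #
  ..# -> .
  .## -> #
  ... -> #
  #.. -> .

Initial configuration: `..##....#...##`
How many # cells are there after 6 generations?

generation 1: ..##.##...#.##
generation 2: ..#####.#..###
generation 3: ..#...##...#.#
generation 4: ....#.##.#..#.
generation 5: ###..####.....
generation 6: #.#..#..#.###.
count of #: 7

7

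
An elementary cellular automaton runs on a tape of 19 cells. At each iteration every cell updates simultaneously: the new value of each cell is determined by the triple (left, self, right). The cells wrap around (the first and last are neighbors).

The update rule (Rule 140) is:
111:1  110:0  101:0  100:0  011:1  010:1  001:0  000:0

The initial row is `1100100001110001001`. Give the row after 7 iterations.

1000100001100001001
0000100001000001001
0000100001000001001  (fixed point — unchanged through iteration 7)

0000100001000001001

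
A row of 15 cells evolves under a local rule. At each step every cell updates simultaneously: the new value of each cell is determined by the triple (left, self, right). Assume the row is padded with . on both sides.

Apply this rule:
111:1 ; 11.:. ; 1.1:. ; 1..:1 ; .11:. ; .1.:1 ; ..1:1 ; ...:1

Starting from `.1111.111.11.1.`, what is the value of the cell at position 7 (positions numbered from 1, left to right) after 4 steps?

1

1.11...1.....11
1...111111111..
1111.1111111.11
.11...11111....
position 7 holds 1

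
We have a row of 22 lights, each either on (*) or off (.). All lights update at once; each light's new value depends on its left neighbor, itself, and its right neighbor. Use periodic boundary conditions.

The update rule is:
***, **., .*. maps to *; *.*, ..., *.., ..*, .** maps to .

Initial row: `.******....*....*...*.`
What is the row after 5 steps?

step 1: ..*****....*....*...*.
step 2: ...****....*....*...*.
step 3: ....***....*....*...*.
step 4: .....**....*....*...*.
step 5: ......*....*....*...*.

......*....*....*...*.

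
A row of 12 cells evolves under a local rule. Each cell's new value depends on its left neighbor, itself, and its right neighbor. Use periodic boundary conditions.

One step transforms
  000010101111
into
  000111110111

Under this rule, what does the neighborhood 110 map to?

1

At position 11 the neighborhood is 110; the next row has 1 there.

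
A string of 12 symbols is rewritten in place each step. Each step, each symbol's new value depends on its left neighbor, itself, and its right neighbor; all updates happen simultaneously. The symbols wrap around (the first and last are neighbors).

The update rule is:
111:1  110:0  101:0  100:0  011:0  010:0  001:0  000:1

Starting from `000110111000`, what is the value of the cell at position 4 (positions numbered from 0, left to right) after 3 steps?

step 1: 110000010011
step 2: 100111000001
step 3: 000010011100
position 4 holds 1

1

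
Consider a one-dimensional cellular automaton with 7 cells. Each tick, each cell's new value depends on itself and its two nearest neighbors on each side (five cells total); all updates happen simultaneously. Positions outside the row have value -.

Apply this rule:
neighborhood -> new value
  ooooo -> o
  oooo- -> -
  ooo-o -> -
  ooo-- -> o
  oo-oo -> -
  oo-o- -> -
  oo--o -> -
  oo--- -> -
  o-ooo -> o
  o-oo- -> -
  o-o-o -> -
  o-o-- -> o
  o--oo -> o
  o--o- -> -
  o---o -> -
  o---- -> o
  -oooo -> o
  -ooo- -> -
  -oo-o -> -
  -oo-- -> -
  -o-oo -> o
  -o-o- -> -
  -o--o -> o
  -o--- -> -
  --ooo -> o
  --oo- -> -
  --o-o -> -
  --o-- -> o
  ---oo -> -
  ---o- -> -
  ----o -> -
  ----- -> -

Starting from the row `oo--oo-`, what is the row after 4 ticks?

-----o-

tick 1: ---o---
tick 2: ---o-o-
tick 3: -----o-
tick 4: -----o-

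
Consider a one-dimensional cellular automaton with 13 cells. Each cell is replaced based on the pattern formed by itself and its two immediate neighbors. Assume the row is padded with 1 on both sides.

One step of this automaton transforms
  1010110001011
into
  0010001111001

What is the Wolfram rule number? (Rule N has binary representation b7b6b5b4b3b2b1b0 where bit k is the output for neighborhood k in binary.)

position 12: 111 → 1  (bit 7 = 1)
position 0: 110 → 0  (bit 6 = 0)
position 1: 101 → 0  (bit 5 = 0)
position 6: 100 → 1  (bit 4 = 1)
position 4: 011 → 0  (bit 3 = 0)
position 2: 010 → 1  (bit 2 = 1)
position 8: 001 → 1  (bit 1 = 1)
position 7: 000 → 1  (bit 0 = 1)
bits b7..b0 = 10010111 = 151

151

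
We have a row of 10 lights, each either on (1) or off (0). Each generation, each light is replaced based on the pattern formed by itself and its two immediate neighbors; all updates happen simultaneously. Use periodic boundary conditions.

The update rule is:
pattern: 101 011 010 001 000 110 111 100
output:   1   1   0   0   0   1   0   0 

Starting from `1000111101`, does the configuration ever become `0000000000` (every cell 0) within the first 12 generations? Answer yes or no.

1000100111
1000000100
0000000000
all cells are 0 at generation 3

yes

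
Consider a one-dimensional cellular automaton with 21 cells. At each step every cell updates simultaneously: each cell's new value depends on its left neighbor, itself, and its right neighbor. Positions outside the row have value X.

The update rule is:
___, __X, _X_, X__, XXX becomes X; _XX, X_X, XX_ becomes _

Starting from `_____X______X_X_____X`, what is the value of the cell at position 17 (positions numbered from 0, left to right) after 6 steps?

X

XXXXXXXXXXXXX_XXXXXX_
XXXXXXXXXXXX___XXXX__
XXXXXXXXXXX_XXX_XX_XX
XXXXXXXXXX___X______X
XXXXXXXXX_XXXXXXXXXX_
XXXXXXXX___XXXXXXXX__
position 17 holds X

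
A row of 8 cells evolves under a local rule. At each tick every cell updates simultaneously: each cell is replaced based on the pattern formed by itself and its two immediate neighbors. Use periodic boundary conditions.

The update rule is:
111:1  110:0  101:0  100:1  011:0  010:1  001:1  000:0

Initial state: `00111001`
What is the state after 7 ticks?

11010111
10010011
01111101
00111001  (repeats tick 0; period 4)
tick 7: 01111101

01111101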